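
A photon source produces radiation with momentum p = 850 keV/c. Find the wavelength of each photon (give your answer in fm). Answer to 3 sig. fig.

1460 fm

First convert: p = 850 keV/c = 4.5426·10^-22 kg·m/s.
Since λ = h/p for a photon, λ = 1.459·10^-12 m.
Converting to fm: λ = 1459 fm ≈ 1460 fm.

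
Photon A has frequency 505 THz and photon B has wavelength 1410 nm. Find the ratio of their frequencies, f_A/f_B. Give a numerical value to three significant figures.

f_A = 5.050 × 10^14 Hz (from frequency = 505 THz, via f given directly).
f_B = 2.126 × 10^14 Hz (from wavelength = 1410 nm, via f = c/λ).
Ratio = 5.050 × 10^14 / 2.126 × 10^14 = 2.38.

2.38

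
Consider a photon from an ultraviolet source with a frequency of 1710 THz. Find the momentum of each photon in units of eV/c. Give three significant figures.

7.07 eV/c

Take h = 6.62607015 × 10^-34 J·s, c = 2.99792458 × 10^8 m/s, 1 eV = 1.602176634 × 10^-19 J.
First convert: f = 1710 THz = 1.71 × 10^15 Hz.
Apply p = hf/c: p = 3.779 × 10^-27 kg·m/s.
Converting to eV/c: p = 7.072 eV/c ≈ 7.07 eV/c.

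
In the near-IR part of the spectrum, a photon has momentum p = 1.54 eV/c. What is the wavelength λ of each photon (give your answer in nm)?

Use h = 6.62607015·10^-34 J·s, c = 2.99792458·10^8 m/s, 1 eV = 1.602176634·10^-19 J.
Convert to SI: p = 1.54 eV/c = 8.2302·10^-28 kg·m/s.
The photon relation is λ = h/p, giving λ = 8.051·10^-7 m.
Converting to nm: λ = 805.1 nm ≈ 805 nm.

805 nm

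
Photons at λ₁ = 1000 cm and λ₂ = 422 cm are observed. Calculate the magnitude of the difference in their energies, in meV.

Using E = hc/λ: E₁ = 1.986 × 10^-26 J, E₂ = 4.707 × 10^-26 J.
|ΔE| = |1.986 × 10^-26 − 4.707 × 10^-26| = 2.72 × 10^-26 J = 1.70 × 10^-4 meV.

1.70 × 10^-4 meV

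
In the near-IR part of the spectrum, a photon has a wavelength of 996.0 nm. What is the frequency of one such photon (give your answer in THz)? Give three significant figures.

Convert to SI: λ = 996.0 nm = 9.960·10^-7 m.
Since f = c/λ for a photon, f = 3.010·10^14 Hz.
Converting to THz: f = 301.0 THz ≈ 301 THz.

301 THz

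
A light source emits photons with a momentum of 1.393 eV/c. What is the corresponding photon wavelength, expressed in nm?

In SI units: p = 1.393 eV/c = 7.4446e-28 kg·m/s.
For a photon λ = h/p, so λ = 8.901e-7 m.
Converting to nm: λ = 890.1 nm ≈ 890 nm.

890 nm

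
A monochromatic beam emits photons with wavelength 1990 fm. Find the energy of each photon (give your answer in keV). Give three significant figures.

623 keV

Use h = 6.62607015·10^-34 J·s, c = 2.99792458·10^8 m/s, 1 eV = 1.602176634·10^-19 J.
In SI units: λ = 1990 fm = 1.99·10^-12 m.
Since E = hc/λ for a photon, E = 9.982·10^-14 J.
Converting to keV: E = 623.0 keV ≈ 623 keV.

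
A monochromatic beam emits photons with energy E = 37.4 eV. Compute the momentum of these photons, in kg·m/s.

Use c = 2.99792458·10^8 m/s, 1 eV = 1.602176634·10^-19 J.
First convert: E = 37.4 eV = 5.9921·10^-18 J.
Apply p = E/c: p = 1.999·10^-26 kg·m/s.
So p ≈ 2.00·10^-26 kg·m/s.

2.00·10^-26 kg·m/s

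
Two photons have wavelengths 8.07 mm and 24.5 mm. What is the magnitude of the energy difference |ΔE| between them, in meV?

0.103 meV

Using E = hc/λ: E₁ = 2.462e-23 J, E₂ = 8.108e-24 J.
|ΔE| = |2.462e-23 − 8.108e-24| = 1.65e-23 J = 0.103 meV.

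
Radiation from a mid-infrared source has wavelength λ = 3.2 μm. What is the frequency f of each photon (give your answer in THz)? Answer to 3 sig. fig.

93.7 THz

Take c = 2.99792458e8 m/s.
Convert to SI: λ = 3.2 μm = 3.2e-6 m.
For a photon f = c/λ, so f = 9.369e13 Hz.
Converting to THz: f = 93.69 THz ≈ 93.7 THz.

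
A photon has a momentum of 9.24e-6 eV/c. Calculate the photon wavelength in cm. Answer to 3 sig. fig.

13.4 cm

First convert: p = 9.24e-6 eV/c = 4.9381e-33 kg·m/s.
For a photon λ = h/p, so λ = 0.1342 m.
Converting to cm: λ = 13.42 cm ≈ 13.4 cm.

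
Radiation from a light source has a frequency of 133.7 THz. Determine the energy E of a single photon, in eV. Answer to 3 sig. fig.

(h = 6.62607015e-34 J·s, 1 eV = 1.602176634e-19 J.)
In SI units: f = 133.7 THz = 1.337e14 Hz.
The photon relation is E = hf, giving E = 8.859e-20 J.
Converting to eV: E = 0.5529 eV ≈ 0.553 eV.

0.553 eV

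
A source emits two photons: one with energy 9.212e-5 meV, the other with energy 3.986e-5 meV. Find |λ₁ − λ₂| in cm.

1760 cm

Using λ = hc/E: λ₁ = 13.459 m, λ₂ = 31.105 m.
|Δλ| = |13.459 − 31.105| = 17.6 m = 1760 cm.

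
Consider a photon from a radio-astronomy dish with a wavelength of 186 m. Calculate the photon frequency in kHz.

Take c = 2.99792458 × 10^8 m/s.
For a photon f = c/λ, so f = 1.612 × 10^6 Hz.
Converting to kHz: f = 1612 kHz ≈ 1610 kHz.

1610 kHz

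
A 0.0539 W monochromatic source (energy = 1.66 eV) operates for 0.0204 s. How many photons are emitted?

Total energy: E_total = P·t = 0.0539 × 0.0204 = 0.001100 J.
Per-photon energy: E = 2.660 × 10^-19 J.
N = E_total / E_photon = 4.13 × 10^15.

4.13 × 10^15 photons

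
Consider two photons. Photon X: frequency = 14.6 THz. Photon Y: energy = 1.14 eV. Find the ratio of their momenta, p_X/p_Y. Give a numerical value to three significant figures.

0.0530

p_X = 3.227 × 10^-29 kg·m/s (from frequency = 14.6 THz, via p = hf/c).
p_Y = 6.092 × 10^-28 kg·m/s (from energy = 1.14 eV, via p = E/c).
Ratio = 3.227 × 10^-29 / 6.092 × 10^-28 = 0.0530.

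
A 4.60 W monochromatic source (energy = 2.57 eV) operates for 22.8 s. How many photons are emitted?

2.55e20 photons

Total energy: E_total = P·t = 4.60 × 22.8 = 104.9 J.
Per-photon energy: E = 4.118e-19 J.
N = E_total / E_photon = 2.55e20.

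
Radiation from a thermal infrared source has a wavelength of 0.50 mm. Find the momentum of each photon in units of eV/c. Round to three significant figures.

First convert: λ = 0.50 mm = 5.0e-4 m.
Apply p = h/λ: p = 1.325e-30 kg·m/s.
Converting to eV/c: p = 0.002480 eV/c ≈ 2.48e-3 eV/c.

2.48e-3 eV/c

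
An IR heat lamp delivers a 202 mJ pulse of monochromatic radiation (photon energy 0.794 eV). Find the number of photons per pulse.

Per-photon energy: E = 1.272e-19 J (from energy = 0.794 eV).
N = E_total / E_photon = 0.202 J / 1.272e-19 J = 1.59e18.

1.59e18 photons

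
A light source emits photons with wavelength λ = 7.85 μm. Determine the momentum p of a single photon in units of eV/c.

In SI units: λ = 7.85 μm = 7.85e-6 m.
Apply p = h/λ: p = 8.441e-29 kg·m/s.
Converting to eV/c: p = 0.1579 eV/c ≈ 0.158 eV/c.

0.158 eV/c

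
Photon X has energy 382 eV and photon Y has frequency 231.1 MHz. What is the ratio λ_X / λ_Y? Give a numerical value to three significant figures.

λ_X = 3.246e-9 m (from energy = 382 eV, via λ = hc/E).
λ_Y = 1.297 m (from frequency = 231.1 MHz, via λ = c/f).
Ratio = 3.246e-9 / 1.297 = 2.50e-9.

2.50e-9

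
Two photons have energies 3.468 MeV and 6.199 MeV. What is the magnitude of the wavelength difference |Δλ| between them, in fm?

Using λ = hc/E: λ₁ = 3.5751·10^-13 m, λ₂ = 2.0001·10^-13 m.
|Δλ| = |3.5751·10^-13 − 2.0001·10^-13| = 1.58·10^-13 m = 158 fm.

158 fm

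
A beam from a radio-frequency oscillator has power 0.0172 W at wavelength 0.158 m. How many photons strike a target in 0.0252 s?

Total energy: E_total = P·t = 0.0172 × 0.0252 = 4.334e-4 J.
Per-photon energy: E = 1.257e-24 J.
N = E_total / E_photon = 3.45e20.

3.45e20 photons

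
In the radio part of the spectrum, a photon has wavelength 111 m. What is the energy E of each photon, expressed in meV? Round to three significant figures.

1.12 × 10^-5 meV

Take h = 6.62607015 × 10^-34 J·s, c = 2.99792458 × 10^8 m/s, 1 eV = 1.602176634 × 10^-19 J.
The photon relation is E = hc/λ, giving E = 1.790 × 10^-27 J.
Converting to meV: E = 1.117 × 10^-5 meV ≈ 1.12 × 10^-5 meV.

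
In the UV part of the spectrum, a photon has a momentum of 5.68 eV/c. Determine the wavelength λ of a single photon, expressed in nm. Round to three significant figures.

In SI units: p = 5.68 eV/c = 3.0356e-27 kg·m/s.
For a photon λ = h/p, so λ = 2.183e-7 m.
Converting to nm: λ = 218.3 nm ≈ 218 nm.

218 nm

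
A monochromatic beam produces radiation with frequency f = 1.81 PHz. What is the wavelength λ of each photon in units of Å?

1660 Å

Convert to SI: f = 1.81 PHz = 1.81 × 10^15 Hz.
Apply λ = c/f: λ = 1.656 × 10^-7 m.
Converting to Å: λ = 1656 Å ≈ 1660 Å.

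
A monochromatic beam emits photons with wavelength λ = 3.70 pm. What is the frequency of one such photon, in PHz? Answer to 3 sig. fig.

First convert: λ = 3.70 pm = 3.70e-12 m.
The photon relation is f = c/λ, giving f = 8.102e19 Hz.
Converting to PHz: f = 81020 PHz ≈ 8.10e4 PHz.

8.10e4 PHz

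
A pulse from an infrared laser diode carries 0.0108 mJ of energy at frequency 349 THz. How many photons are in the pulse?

4.67e13 photons

Per-photon energy: E = 2.312e-19 J (from frequency = 349 THz).
N = E_total / E_photon = 1.08e-5 J / 2.312e-19 J = 4.67e13.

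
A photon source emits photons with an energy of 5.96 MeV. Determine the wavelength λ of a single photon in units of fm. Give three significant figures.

208 fm

Use h = 6.62607015e-34 J·s, c = 2.99792458e8 m/s, 1 eV = 1.602176634e-19 J.
In SI units: E = 5.96 MeV = 9.5490e-13 J.
Apply λ = hc/E: λ = 2.080e-13 m.
Converting to fm: λ = 208.0 fm ≈ 208 fm.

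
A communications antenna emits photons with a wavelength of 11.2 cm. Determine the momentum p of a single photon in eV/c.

1.11e-5 eV/c

Take h = 6.62607015e-34 J·s, c = 2.99792458e8 m/s, 1 eV = 1.602176634e-19 J.
First convert: λ = 11.2 cm = 0.112 m.
Since p = h/λ for a photon, p = 5.916e-33 kg·m/s.
Converting to eV/c: p = 1.107e-5 eV/c ≈ 1.11e-5 eV/c.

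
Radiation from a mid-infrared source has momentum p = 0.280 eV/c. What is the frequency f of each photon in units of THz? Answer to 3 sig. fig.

Use h = 6.62607015e-34 J·s, c = 2.99792458e8 m/s, 1 eV = 1.602176634e-19 J.
First convert: p = 0.280 eV/c = 1.4964e-28 kg·m/s.
The photon relation is f = pc/h, giving f = 6.770e13 Hz.
Converting to THz: f = 67.70 THz ≈ 67.7 THz.

67.7 THz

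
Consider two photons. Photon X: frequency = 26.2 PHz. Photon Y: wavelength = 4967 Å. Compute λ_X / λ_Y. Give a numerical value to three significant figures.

λ_X = 1.144 × 10^-8 m (from frequency = 26.2 PHz, via λ = c/f).
λ_Y = 4.967 × 10^-7 m (from wavelength = 4967 Å, via λ given directly).
Ratio = 1.144 × 10^-8 / 4.967 × 10^-7 = 0.0230.

0.0230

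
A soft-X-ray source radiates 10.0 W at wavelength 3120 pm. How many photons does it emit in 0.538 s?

8.45 × 10^16 photons

Total energy: E_total = P·t = 10.0 × 0.538 = 5.380 J.
Per-photon energy: E = 6.367 × 10^-17 J.
N = E_total / E_photon = 8.45 × 10^16.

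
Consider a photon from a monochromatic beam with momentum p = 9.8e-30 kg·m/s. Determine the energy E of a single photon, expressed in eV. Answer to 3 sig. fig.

0.0183 eV

For a photon E = pc, so E = 2.938e-21 J.
Converting to eV: E = 0.01834 eV ≈ 0.0183 eV.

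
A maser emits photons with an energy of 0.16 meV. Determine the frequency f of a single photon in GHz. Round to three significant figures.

Take h = 6.62607015 × 10^-34 J·s, 1 eV = 1.602176634 × 10^-19 J.
Convert to SI: E = 0.16 meV = 2.5635 × 10^-23 J.
Apply f = E/h: f = 3.869 × 10^10 Hz.
Converting to GHz: f = 38.69 GHz ≈ 38.7 GHz.

38.7 GHz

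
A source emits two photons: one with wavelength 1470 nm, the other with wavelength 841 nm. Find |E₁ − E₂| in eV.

0.631 eV

Using E = hc/λ: E₁ = 1.351e-19 J, E₂ = 2.362e-19 J.
|ΔE| = |1.351e-19 − 2.362e-19| = 1.01e-19 J = 0.631 eV.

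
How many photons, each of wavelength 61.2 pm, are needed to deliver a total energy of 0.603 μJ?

Per-photon energy: E = 3.246e-15 J (from wavelength = 61.2 pm).
N = E_total / E_photon = 6.03e-7 J / 3.246e-15 J = 1.86e8.

1.86e8 photons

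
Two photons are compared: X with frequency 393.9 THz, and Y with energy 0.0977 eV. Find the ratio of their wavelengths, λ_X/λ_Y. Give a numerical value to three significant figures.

0.0600

λ_X = 7.611 × 10^-7 m (from frequency = 393.9 THz, via λ = c/f).
λ_Y = 1.269 × 10^-5 m (from energy = 0.0977 eV, via λ = hc/E).
Ratio = 7.611 × 10^-7 / 1.269 × 10^-5 = 0.0600.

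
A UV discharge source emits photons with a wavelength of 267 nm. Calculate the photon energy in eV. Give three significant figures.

In SI units: λ = 267 nm = 2.67e-7 m.
Since E = hc/λ for a photon, E = 7.440e-19 J.
Converting to eV: E = 4.644 eV ≈ 4.64 eV.

4.64 eV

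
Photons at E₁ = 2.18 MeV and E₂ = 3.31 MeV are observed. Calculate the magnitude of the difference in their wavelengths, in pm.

Using λ = hc/E: λ₁ = 5.687 × 10^-13 m, λ₂ = 3.746 × 10^-13 m.
|Δλ| = |5.687 × 10^-13 − 3.746 × 10^-13| = 1.94 × 10^-13 m = 0.194 pm.

0.194 pm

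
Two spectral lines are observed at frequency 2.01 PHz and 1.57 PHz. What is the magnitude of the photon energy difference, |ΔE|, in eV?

1.82 eV

Using E = hf: E₁ = 1.332 × 10^-18 J, E₂ = 1.040 × 10^-18 J.
|ΔE| = |1.332 × 10^-18 − 1.040 × 10^-18| = 2.92 × 10^-19 J = 1.82 eV.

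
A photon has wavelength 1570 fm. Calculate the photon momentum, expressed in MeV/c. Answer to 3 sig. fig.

0.790 MeV/c

Take h = 6.62607015·10^-34 J·s, c = 2.99792458·10^8 m/s, 1 eV = 1.602176634·10^-19 J.
First convert: λ = 1570 fm = 1.57·10^-12 m.
The photon relation is p = h/λ, giving p = 4.220·10^-22 kg·m/s.
Converting to MeV/c: p = 0.7897 MeV/c ≈ 0.790 MeV/c.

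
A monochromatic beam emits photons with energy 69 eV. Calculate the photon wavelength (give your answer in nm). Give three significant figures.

18.0 nm

Convert to SI: E = 69 eV = 1.1055·10^-17 J.
Apply λ = hc/E: λ = 1.797·10^-8 m.
Converting to nm: λ = 17.97 nm ≈ 18.0 nm.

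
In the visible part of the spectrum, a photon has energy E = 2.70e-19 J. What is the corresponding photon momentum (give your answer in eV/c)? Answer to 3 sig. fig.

1.69 eV/c

Use c = 2.99792458e8 m/s, 1 eV = 1.602176634e-19 J.
The photon relation is p = E/c, giving p = 9.006e-28 kg·m/s.
Converting to eV/c: p = 1.685 eV/c ≈ 1.69 eV/c.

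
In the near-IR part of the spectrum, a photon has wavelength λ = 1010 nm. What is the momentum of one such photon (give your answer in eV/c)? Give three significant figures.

1.23 eV/c

Take h = 6.62607015e-34 J·s, c = 2.99792458e8 m/s, 1 eV = 1.602176634e-19 J.
Convert to SI: λ = 1010 nm = 1.01e-6 m.
The photon relation is p = h/λ, giving p = 6.560e-28 kg·m/s.
Converting to eV/c: p = 1.228 eV/c ≈ 1.23 eV/c.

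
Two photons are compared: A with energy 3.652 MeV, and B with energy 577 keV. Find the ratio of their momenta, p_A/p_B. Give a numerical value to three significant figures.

p_A = 1.952e-21 kg·m/s (from energy = 3.652 MeV, via p = E/c).
p_B = 3.084e-22 kg·m/s (from energy = 577 keV, via p = E/c).
Ratio = 1.952e-21 / 3.084e-22 = 6.33.

6.33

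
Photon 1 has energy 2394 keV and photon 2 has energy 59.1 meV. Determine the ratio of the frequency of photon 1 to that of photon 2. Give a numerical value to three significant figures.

4.05e7

f_1 = 5.789e20 Hz (from energy = 2394 keV, via f = E/h).
f_2 = 1.429e13 Hz (from energy = 59.1 meV, via f = E/h).
Ratio = 5.789e20 / 1.429e13 = 4.05e7.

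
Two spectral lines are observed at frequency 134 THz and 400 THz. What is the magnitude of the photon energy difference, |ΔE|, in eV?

Using E = hf: E₁ = 8.879·10^-20 J, E₂ = 2.650·10^-19 J.
|ΔE| = |8.879·10^-20 − 2.650·10^-19| = 1.76·10^-19 J = 1.10 eV.

1.10 eV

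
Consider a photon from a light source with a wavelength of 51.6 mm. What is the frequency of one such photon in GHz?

5.81 GHz

Use c = 2.99792458 × 10^8 m/s.
Convert to SI: λ = 51.6 mm = 0.0516 m.
For a photon f = c/λ, so f = 5.810 × 10^9 Hz.
Converting to GHz: f = 5.810 GHz ≈ 5.81 GHz.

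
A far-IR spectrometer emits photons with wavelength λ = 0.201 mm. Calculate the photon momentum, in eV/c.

6.17e-3 eV/c

Take h = 6.62607015e-34 J·s, c = 2.99792458e8 m/s, 1 eV = 1.602176634e-19 J.
In SI units: λ = 0.201 mm = 2.01e-4 m.
The photon relation is p = h/λ, giving p = 3.297e-30 kg·m/s.
Converting to eV/c: p = 0.006168 eV/c ≈ 6.17e-3 eV/c.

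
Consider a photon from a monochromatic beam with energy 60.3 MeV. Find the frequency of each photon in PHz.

1.46 × 10^7 PHz

(h = 6.62607015 × 10^-34 J·s, 1 eV = 1.602176634 × 10^-19 J.)
In SI units: E = 60.3 MeV = 9.6611 × 10^-12 J.
For a photon f = E/h, so f = 1.458 × 10^22 Hz.
Converting to PHz: f = 1.458 × 10^7 PHz ≈ 1.46 × 10^7 PHz.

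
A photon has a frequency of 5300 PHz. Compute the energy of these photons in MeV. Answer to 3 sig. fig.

Convert to SI: f = 5300 PHz = 5.3·10^18 Hz.
Since E = hf for a photon, E = 3.512·10^-15 J.
Converting to MeV: E = 0.02192 MeV ≈ 0.0219 MeV.

0.0219 MeV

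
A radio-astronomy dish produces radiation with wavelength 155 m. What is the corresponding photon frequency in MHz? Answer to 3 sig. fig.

(c = 2.99792458e8 m/s.)
The photon relation is f = c/λ, giving f = 1.934e6 Hz.
Converting to MHz: f = 1.934 MHz ≈ 1.93 MHz.

1.93 MHz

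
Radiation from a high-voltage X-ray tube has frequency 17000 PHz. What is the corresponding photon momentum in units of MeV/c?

Convert to SI: f = 17000 PHz = 1.70e19 Hz.
Since p = hf/c for a photon, p = 3.757e-23 kg·m/s.
Converting to MeV/c: p = 0.07031 MeV/c ≈ 0.0703 MeV/c.

0.0703 MeV/c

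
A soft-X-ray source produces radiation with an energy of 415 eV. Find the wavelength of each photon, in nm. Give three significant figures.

(h = 6.62607015·10^-34 J·s, c = 2.99792458·10^8 m/s, 1 eV = 1.602176634·10^-19 J.)
In SI units: E = 415 eV = 6.6490·10^-17 J.
Apply λ = hc/E: λ = 2.988·10^-9 m.
Converting to nm: λ = 2.988 nm ≈ 2.99 nm.

2.99 nm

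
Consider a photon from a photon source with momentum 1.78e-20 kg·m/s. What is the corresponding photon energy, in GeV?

0.0333 GeV

For a photon E = pc, so E = 5.336e-12 J.
Converting to GeV: E = 0.03331 GeV ≈ 0.0333 GeV.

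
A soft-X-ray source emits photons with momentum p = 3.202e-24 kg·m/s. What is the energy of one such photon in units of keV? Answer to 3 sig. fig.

Apply E = pc: E = 9.599e-16 J.
Converting to keV: E = 5.991 keV ≈ 5.99 keV.

5.99 keV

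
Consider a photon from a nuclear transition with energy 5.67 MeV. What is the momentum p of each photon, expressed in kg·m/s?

3.03 × 10^-21 kg·m/s

(c = 2.99792458 × 10^8 m/s, 1 eV = 1.602176634 × 10^-19 J.)
First convert: E = 5.67 MeV = 9.0843 × 10^-13 J.
Apply p = E/c: p = 3.030 × 10^-21 kg·m/s.
So p ≈ 3.03 × 10^-21 kg·m/s.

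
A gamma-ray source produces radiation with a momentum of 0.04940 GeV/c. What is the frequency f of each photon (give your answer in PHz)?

Use h = 6.62607015 × 10^-34 J·s, c = 2.99792458 × 10^8 m/s, 1 eV = 1.602176634 × 10^-19 J.
In SI units: p = 0.04940 GeV/c = 2.6401 × 10^-20 kg·m/s.
Apply f = pc/h: f = 1.194 × 10^22 Hz.
Converting to PHz: f = 1.194 × 10^7 PHz ≈ 1.19 × 10^7 PHz.

1.19 × 10^7 PHz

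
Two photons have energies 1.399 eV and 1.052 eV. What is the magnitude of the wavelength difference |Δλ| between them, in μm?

Using λ = hc/E: λ₁ = 8.8623e-7 m, λ₂ = 1.1786e-6 m.
|Δλ| = |8.8623e-7 − 1.1786e-6| = 2.92e-7 m = 0.292 μm.

0.292 μm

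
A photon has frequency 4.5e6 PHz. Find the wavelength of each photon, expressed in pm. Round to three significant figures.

0.0666 pm

Use c = 2.99792458e8 m/s.
First convert: f = 4.5e6 PHz = 4.5e21 Hz.
Apply λ = c/f: λ = 6.662e-14 m.
Converting to pm: λ = 0.06662 pm ≈ 0.0666 pm.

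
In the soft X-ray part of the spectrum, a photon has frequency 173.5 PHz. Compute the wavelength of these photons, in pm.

1730 pm

Take c = 2.99792458e8 m/s.
Convert to SI: f = 173.5 PHz = 1.735e17 Hz.
The photon relation is λ = c/f, giving λ = 1.728e-9 m.
Converting to pm: λ = 1728 pm ≈ 1730 pm.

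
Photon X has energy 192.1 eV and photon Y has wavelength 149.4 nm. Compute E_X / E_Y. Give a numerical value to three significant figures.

E_X = 3.078 × 10^-17 J (from energy = 192.1 eV, via E given directly).
E_Y = 1.330 × 10^-18 J (from wavelength = 149.4 nm, via E = hc/λ).
Ratio = 3.078 × 10^-17 / 1.330 × 10^-18 = 23.1.

23.1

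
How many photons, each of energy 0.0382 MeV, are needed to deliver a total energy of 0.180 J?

Per-photon energy: E = 6.120e-15 J (from energy = 0.0382 MeV).
N = E_total / E_photon = 0.180 J / 6.120e-15 J = 2.94e13.

2.94e13 photons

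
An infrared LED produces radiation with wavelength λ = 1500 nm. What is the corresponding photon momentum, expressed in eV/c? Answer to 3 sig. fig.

Take h = 6.62607015e-34 J·s, c = 2.99792458e8 m/s, 1 eV = 1.602176634e-19 J.
Convert to SI: λ = 1500 nm = 1.5e-6 m.
The photon relation is p = h/λ, giving p = 4.417e-28 kg·m/s.
Converting to eV/c: p = 0.8266 eV/c ≈ 0.827 eV/c.

0.827 eV/c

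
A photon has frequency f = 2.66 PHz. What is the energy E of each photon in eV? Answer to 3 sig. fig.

11.0 eV

(h = 6.62607015e-34 J·s, 1 eV = 1.602176634e-19 J.)
In SI units: f = 2.66 PHz = 2.66e15 Hz.
Apply E = hf: E = 1.763e-18 J.
Converting to eV: E = 11.00 eV ≈ 11.0 eV.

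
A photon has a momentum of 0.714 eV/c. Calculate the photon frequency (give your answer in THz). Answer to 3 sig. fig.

173 THz

Convert to SI: p = 0.714 eV/c = 3.8158·10^-28 kg·m/s.
For a photon f = pc/h, so f = 1.726·10^14 Hz.
Converting to THz: f = 172.6 THz ≈ 173 THz.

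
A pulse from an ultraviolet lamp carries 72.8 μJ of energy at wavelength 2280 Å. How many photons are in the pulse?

Per-photon energy: E = 8.712·10^-19 J (from wavelength = 2280 Å).
N = E_total / E_photon = 7.28·10^-5 J / 8.712·10^-19 J = 8.36·10^13.

8.36·10^13 photons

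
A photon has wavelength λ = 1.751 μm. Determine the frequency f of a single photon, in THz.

Convert to SI: λ = 1.751 μm = 1.751 × 10^-6 m.
Since f = c/λ for a photon, f = 1.712 × 10^14 Hz.
Converting to THz: f = 171.2 THz ≈ 171 THz.

171 THz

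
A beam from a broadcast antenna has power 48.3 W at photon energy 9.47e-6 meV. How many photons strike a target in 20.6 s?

6.56e29 photons

Total energy: E_total = P·t = 48.3 × 20.6 = 995.0 J.
Per-photon energy: E = 1.517e-27 J.
N = E_total / E_photon = 6.56e29.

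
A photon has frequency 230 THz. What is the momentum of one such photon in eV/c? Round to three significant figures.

0.951 eV/c

Convert to SI: f = 230 THz = 2.3 × 10^14 Hz.
For a photon p = hf/c, so p = 5.084 × 10^-28 kg·m/s.
Converting to eV/c: p = 0.9512 eV/c ≈ 0.951 eV/c.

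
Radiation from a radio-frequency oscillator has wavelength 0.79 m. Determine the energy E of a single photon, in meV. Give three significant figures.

Use h = 6.62607015 × 10^-34 J·s, c = 2.99792458 × 10^8 m/s, 1 eV = 1.602176634 × 10^-19 J.
Apply E = hc/λ: E = 2.514 × 10^-25 J.
Converting to meV: E = 0.001569 meV ≈ 1.57 × 10^-3 meV.

1.57 × 10^-3 meV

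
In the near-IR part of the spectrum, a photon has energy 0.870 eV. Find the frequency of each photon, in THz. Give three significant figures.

210 THz

In SI units: E = 0.870 eV = 1.3939e-19 J.
For a photon f = E/h, so f = 2.104e14 Hz.
Converting to THz: f = 210.4 THz ≈ 210 THz.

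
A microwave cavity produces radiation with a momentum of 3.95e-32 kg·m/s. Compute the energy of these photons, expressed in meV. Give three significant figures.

Apply E = pc: E = 1.184e-23 J.
Converting to meV: E = 0.07391 meV ≈ 0.0739 meV.

0.0739 meV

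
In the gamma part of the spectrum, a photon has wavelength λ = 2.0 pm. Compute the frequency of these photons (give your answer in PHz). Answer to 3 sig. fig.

1.50 × 10^5 PHz

Use c = 2.99792458 × 10^8 m/s.
First convert: λ = 2.0 pm = 2.0 × 10^-12 m.
Since f = c/λ for a photon, f = 1.499 × 10^20 Hz.
Converting to PHz: f = 149900 PHz ≈ 1.50 × 10^5 PHz.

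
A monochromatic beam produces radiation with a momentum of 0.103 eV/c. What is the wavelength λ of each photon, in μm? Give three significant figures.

12.0 μm

First convert: p = 0.103 eV/c = 5.5046 × 10^-29 kg·m/s.
Since λ = h/p for a photon, λ = 1.204 × 10^-5 m.
Converting to μm: λ = 12.04 μm ≈ 12.0 μm.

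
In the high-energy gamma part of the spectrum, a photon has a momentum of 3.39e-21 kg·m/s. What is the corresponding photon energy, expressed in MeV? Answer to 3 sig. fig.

6.34 MeV

(c = 2.99792458e8 m/s, 1 eV = 1.602176634e-19 J.)
The photon relation is E = pc, giving E = 1.016e-12 J.
Converting to MeV: E = 6.343 MeV ≈ 6.34 MeV.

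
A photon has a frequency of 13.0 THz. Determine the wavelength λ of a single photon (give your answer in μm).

23.1 μm

First convert: f = 13.0 THz = 1.30 × 10^13 Hz.
The photon relation is λ = c/f, giving λ = 2.306 × 10^-5 m.
Converting to μm: λ = 23.06 μm ≈ 23.1 μm.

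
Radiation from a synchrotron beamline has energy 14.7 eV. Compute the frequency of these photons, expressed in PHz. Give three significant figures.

3.55 PHz

In SI units: E = 14.7 eV = 2.3552 × 10^-18 J.
The photon relation is f = E/h, giving f = 3.554 × 10^15 Hz.
Converting to PHz: f = 3.554 PHz ≈ 3.55 PHz.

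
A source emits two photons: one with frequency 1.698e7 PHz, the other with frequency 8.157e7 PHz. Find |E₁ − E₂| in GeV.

Using E = hf: E₁ = 1.1251e-11 J, E₂ = 5.4049e-11 J.
|ΔE| = |1.1251e-11 − 5.4049e-11| = 4.28e-11 J = 0.267 GeV.

0.267 GeV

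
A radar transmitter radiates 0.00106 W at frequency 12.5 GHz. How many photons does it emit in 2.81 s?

Total energy: E_total = P·t = 0.00106 × 2.81 = 0.002979 J.
Per-photon energy: E = 8.283e-24 J.
N = E_total / E_photon = 3.60e20.

3.60e20 photons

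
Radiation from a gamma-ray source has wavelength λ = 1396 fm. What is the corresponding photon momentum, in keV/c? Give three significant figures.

Convert to SI: λ = 1396 fm = 1.396 × 10^-12 m.
For a photon p = h/λ, so p = 4.746 × 10^-22 kg·m/s.
Converting to keV/c: p = 888.1 keV/c ≈ 888 keV/c.

888 keV/c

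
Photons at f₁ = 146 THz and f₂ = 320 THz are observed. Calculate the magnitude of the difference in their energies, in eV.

Using E = hf: E₁ = 9.674·10^-20 J, E₂ = 2.120·10^-19 J.
|ΔE| = |9.674·10^-20 − 2.120·10^-19| = 1.15·10^-19 J = 0.720 eV.

0.720 eV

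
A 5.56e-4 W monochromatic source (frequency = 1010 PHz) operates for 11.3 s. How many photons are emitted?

Total energy: E_total = P·t = 5.56e-4 × 11.3 = 0.006283 J.
Per-photon energy: E = 6.692e-16 J.
N = E_total / E_photon = 9.39e12.

9.39e12 photons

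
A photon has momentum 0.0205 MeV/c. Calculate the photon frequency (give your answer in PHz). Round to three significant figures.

4960 PHz

(h = 6.62607015 × 10^-34 J·s, c = 2.99792458 × 10^8 m/s, 1 eV = 1.602176634 × 10^-19 J.)
First convert: p = 0.0205 MeV/c = 1.0956 × 10^-23 kg·m/s.
Apply f = pc/h: f = 4.957 × 10^18 Hz.
Converting to PHz: f = 4957 PHz ≈ 4960 PHz.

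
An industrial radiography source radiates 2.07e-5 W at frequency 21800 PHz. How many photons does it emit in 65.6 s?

Total energy: E_total = P·t = 2.07e-5 × 65.6 = 0.001358 J.
Per-photon energy: E = 1.444e-14 J.
N = E_total / E_photon = 9.40e10.

9.40e10 photons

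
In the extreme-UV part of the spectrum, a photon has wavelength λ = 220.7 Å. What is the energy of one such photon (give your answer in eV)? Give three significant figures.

In SI units: λ = 220.7 Å = 2.207 × 10^-8 m.
Since E = hc/λ for a photon, E = 9.001 × 10^-18 J.
Converting to eV: E = 56.18 eV ≈ 56.2 eV.

56.2 eV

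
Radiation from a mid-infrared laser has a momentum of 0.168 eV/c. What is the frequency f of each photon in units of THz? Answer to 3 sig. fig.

In SI units: p = 0.168 eV/c = 8.9784 × 10^-29 kg·m/s.
For a photon f = pc/h, so f = 4.062 × 10^13 Hz.
Converting to THz: f = 40.62 THz ≈ 40.6 THz.

40.6 THz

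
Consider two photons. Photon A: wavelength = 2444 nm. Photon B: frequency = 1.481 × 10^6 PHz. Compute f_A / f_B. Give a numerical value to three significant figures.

8.28 × 10^-8

f_A = 1.227 × 10^14 Hz (from wavelength = 2444 nm, via f = c/λ).
f_B = 1.481 × 10^21 Hz (from frequency = 1.481 × 10^6 PHz, via f given directly).
Ratio = 1.227 × 10^14 / 1.481 × 10^21 = 8.28 × 10^-8.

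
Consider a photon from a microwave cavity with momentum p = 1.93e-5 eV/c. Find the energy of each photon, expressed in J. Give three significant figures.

3.09e-24 J

Convert to SI: p = 1.93e-5 eV/c = 1.0314e-32 kg·m/s.
The photon relation is E = pc, giving E = 3.092e-24 J.
So E ≈ 3.09e-24 J.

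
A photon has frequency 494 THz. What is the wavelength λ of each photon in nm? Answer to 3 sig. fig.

(c = 2.99792458e8 m/s.)
Convert to SI: f = 494 THz = 4.94e14 Hz.
Apply λ = c/f: λ = 6.069e-7 m.
Converting to nm: λ = 606.9 nm ≈ 607 nm.

607 nm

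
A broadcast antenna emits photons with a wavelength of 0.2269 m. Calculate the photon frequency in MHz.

1320 MHz

(c = 2.99792458e8 m/s.)
Since f = c/λ for a photon, f = 1.321e9 Hz.
Converting to MHz: f = 1321 MHz ≈ 1320 MHz.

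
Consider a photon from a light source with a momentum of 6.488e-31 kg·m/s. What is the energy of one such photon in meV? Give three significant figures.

1.21 meV

For a photon E = pc, so E = 1.945e-22 J.
Converting to meV: E = 1.214 meV ≈ 1.21 meV.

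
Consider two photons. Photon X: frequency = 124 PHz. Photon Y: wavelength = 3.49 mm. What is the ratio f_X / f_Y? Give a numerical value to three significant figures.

f_X = 1.240 × 10^17 Hz (from frequency = 124 PHz, via f given directly).
f_Y = 8.590 × 10^10 Hz (from wavelength = 3.49 mm, via f = c/λ).
Ratio = 1.240 × 10^17 / 8.590 × 10^10 = 1.44 × 10^6.

1.44 × 10^6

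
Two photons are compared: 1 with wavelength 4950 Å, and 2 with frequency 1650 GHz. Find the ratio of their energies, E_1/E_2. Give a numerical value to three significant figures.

367

E_1 = 4.013 × 10^-19 J (from wavelength = 4950 Å, via E = hc/λ).
E_2 = 1.093 × 10^-21 J (from frequency = 1650 GHz, via E = hf).
Ratio = 4.013 × 10^-19 / 1.093 × 10^-21 = 367.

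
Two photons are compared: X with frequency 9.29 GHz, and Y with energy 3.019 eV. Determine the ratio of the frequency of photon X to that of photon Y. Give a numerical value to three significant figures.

f_X = 9.290·10^9 Hz (from frequency = 9.29 GHz, via f given directly).
f_Y = 7.300·10^14 Hz (from energy = 3.019 eV, via f = E/h).
Ratio = 9.290·10^9 / 7.300·10^14 = 1.27·10^-5.

1.27·10^-5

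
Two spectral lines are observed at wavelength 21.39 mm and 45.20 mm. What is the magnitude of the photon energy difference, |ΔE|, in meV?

0.0305 meV

Using E = hc/λ: E₁ = 9.2868 × 10^-24 J, E₂ = 4.3948 × 10^-24 J.
|ΔE| = |9.2868 × 10^-24 − 4.3948 × 10^-24| = 4.89 × 10^-24 J = 0.0305 meV.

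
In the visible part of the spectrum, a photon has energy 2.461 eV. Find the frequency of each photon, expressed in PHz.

0.595 PHz

Use h = 6.62607015 × 10^-34 J·s, 1 eV = 1.602176634 × 10^-19 J.
Convert to SI: E = 2.461 eV = 3.9430 × 10^-19 J.
Since f = E/h for a photon, f = 5.951 × 10^14 Hz.
Converting to PHz: f = 0.5951 PHz ≈ 0.595 PHz.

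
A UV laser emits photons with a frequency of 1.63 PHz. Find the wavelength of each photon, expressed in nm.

Convert to SI: f = 1.63 PHz = 1.63e15 Hz.
Since λ = c/f for a photon, λ = 1.839e-7 m.
Converting to nm: λ = 183.9 nm ≈ 184 nm.

184 nm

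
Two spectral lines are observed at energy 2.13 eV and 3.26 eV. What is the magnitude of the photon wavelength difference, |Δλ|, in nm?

Using λ = hc/E: λ₁ = 5.821e-7 m, λ₂ = 3.803e-7 m.
|Δλ| = |5.821e-7 − 3.803e-7| = 2.02e-7 m = 202 nm.

202 nm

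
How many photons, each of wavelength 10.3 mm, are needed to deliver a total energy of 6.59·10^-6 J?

Per-photon energy: E = 1.929·10^-23 J (from wavelength = 10.3 mm).
N = E_total / E_photon = 6.59·10^-6 J / 1.929·10^-23 J = 3.42·10^17.

3.42·10^17 photons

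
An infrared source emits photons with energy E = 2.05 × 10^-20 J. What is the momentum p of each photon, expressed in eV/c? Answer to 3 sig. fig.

Apply p = E/c: p = 6.838 × 10^-29 kg·m/s.
Converting to eV/c: p = 0.1280 eV/c ≈ 0.128 eV/c.

0.128 eV/c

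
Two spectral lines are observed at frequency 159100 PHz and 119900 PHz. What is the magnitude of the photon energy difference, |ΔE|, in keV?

Using E = hf: E₁ = 1.0542e-13 J, E₂ = 7.9447e-14 J.
|ΔE| = |1.0542e-13 − 7.9447e-14| = 2.60e-14 J = 162 keV.

162 keV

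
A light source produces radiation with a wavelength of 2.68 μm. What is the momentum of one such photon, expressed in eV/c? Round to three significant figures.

Take h = 6.62607015 × 10^-34 J·s, c = 2.99792458 × 10^8 m/s, 1 eV = 1.602176634 × 10^-19 J.
In SI units: λ = 2.68 μm = 2.68 × 10^-6 m.
For a photon p = h/λ, so p = 2.472 × 10^-28 kg·m/s.
Converting to eV/c: p = 0.4626 eV/c ≈ 0.463 eV/c.

0.463 eV/c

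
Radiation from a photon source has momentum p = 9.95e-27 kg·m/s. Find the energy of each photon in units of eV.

Take c = 2.99792458e8 m/s, 1 eV = 1.602176634e-19 J.
For a photon E = pc, so E = 2.983e-18 J.
Converting to eV: E = 18.62 eV ≈ 18.6 eV.

18.6 eV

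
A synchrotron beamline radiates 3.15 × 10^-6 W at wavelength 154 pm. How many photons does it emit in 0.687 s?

1.68 × 10^9 photons

Total energy: E_total = P·t = 3.15 × 10^-6 × 0.687 = 2.164 × 10^-6 J.
Per-photon energy: E = 1.290 × 10^-15 J.
N = E_total / E_photon = 1.68 × 10^9.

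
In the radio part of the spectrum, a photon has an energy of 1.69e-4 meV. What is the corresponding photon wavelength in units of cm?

Use h = 6.62607015e-34 J·s, c = 2.99792458e8 m/s, 1 eV = 1.602176634e-19 J.
Convert to SI: E = 1.69e-4 meV = 2.7077e-26 J.
For a photon λ = hc/E, so λ = 7.336 m.
Converting to cm: λ = 733.6 cm ≈ 734 cm.

734 cm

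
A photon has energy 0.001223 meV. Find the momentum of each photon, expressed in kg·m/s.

Convert to SI: E = 0.001223 meV = 1.9595 × 10^-25 J.
Apply p = E/c: p = 6.536 × 10^-34 kg·m/s.
So p ≈ 6.54 × 10^-34 kg·m/s.

6.54 × 10^-34 kg·m/s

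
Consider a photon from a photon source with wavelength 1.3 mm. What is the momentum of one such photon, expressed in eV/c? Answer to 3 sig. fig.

9.54 × 10^-4 eV/c

Take h = 6.62607015 × 10^-34 J·s, c = 2.99792458 × 10^8 m/s, 1 eV = 1.602176634 × 10^-19 J.
Convert to SI: λ = 1.3 mm = 0.0013 m.
Since p = h/λ for a photon, p = 5.097 × 10^-31 kg·m/s.
Converting to eV/c: p = 9.537 × 10^-4 eV/c ≈ 9.54 × 10^-4 eV/c.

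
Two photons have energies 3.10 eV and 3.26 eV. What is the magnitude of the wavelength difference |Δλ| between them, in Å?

196 Å

Using λ = hc/E: λ₁ = 3.999 × 10^-7 m, λ₂ = 3.803 × 10^-7 m.
|Δλ| = |3.999 × 10^-7 − 3.803 × 10^-7| = 1.96 × 10^-8 m = 196 Å.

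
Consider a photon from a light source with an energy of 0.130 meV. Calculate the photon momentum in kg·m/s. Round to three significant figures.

(c = 2.99792458e8 m/s, 1 eV = 1.602176634e-19 J.)
First convert: E = 0.130 meV = 2.0828e-23 J.
Since p = E/c for a photon, p = 6.948e-32 kg·m/s.
So p ≈ 6.95e-32 kg·m/s.

6.95e-32 kg·m/s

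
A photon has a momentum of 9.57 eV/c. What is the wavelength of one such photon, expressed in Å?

1300 Å

Use h = 6.62607015e-34 J·s, c = 2.99792458e8 m/s, 1 eV = 1.602176634e-19 J.
In SI units: p = 9.57 eV/c = 5.1145e-27 kg·m/s.
The photon relation is λ = h/p, giving λ = 1.296e-7 m.
Converting to Å: λ = 1296 Å ≈ 1300 Å.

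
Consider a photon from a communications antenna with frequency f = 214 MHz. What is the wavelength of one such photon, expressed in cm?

Use c = 2.99792458 × 10^8 m/s.
First convert: f = 214 MHz = 2.14 × 10^8 Hz.
Since λ = c/f for a photon, λ = 1.401 m.
Converting to cm: λ = 140.1 cm ≈ 140 cm.

140 cm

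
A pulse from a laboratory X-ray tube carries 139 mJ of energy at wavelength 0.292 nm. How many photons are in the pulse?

Per-photon energy: E = 6.803e-16 J (from wavelength = 0.292 nm).
N = E_total / E_photon = 0.139 J / 6.803e-16 J = 2.04e14.

2.04e14 photons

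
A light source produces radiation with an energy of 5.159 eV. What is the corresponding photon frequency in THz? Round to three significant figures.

Take h = 6.62607015e-34 J·s, 1 eV = 1.602176634e-19 J.
In SI units: E = 5.159 eV = 8.2656e-19 J.
Apply f = E/h: f = 1.247e15 Hz.
Converting to THz: f = 1247 THz ≈ 1250 THz.

1250 THz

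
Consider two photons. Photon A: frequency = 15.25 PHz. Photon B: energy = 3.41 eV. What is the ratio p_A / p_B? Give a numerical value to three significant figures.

18.5

p_A = 3.371 × 10^-26 kg·m/s (from frequency = 15.25 PHz, via p = hf/c).
p_B = 1.822 × 10^-27 kg·m/s (from energy = 3.41 eV, via p = E/c).
Ratio = 3.371 × 10^-26 / 1.822 × 10^-27 = 18.5.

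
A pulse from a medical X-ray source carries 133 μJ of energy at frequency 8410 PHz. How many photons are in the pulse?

Per-photon energy: E = 5.573e-15 J (from frequency = 8410 PHz).
N = E_total / E_photon = 1.33e-4 J / 5.573e-15 J = 2.39e10.

2.39e10 photons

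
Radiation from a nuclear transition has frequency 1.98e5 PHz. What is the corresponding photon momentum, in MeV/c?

0.819 MeV/c

Use h = 6.62607015e-34 J·s, c = 2.99792458e8 m/s, 1 eV = 1.602176634e-19 J.
In SI units: f = 1.98e5 PHz = 1.98e20 Hz.
Apply p = hf/c: p = 4.376e-22 kg·m/s.
Converting to MeV/c: p = 0.8189 MeV/c ≈ 0.819 MeV/c.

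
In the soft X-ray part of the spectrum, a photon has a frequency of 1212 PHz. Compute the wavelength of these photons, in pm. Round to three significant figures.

247 pm

Convert to SI: f = 1212 PHz = 1.212 × 10^18 Hz.
The photon relation is λ = c/f, giving λ = 2.474 × 10^-10 m.
Converting to pm: λ = 247.4 pm ≈ 247 pm.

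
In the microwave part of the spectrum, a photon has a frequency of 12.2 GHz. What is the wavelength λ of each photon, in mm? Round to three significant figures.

Convert to SI: f = 12.2 GHz = 1.22·10^10 Hz.
Apply λ = c/f: λ = 0.02457 m.
Converting to mm: λ = 24.57 mm ≈ 24.6 mm.

24.6 mm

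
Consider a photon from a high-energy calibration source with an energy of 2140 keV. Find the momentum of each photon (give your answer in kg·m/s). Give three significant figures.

In SI units: E = 2140 keV = 3.4287 × 10^-13 J.
The photon relation is p = E/c, giving p = 1.144 × 10^-21 kg·m/s.
So p ≈ 1.14 × 10^-21 kg·m/s.

1.14 × 10^-21 kg·m/s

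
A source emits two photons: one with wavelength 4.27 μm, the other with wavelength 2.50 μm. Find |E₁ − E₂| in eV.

Using E = hc/λ: E₁ = 4.652 × 10^-20 J, E₂ = 7.946 × 10^-20 J.
|ΔE| = |4.652 × 10^-20 − 7.946 × 10^-20| = 3.29 × 10^-20 J = 0.206 eV.

0.206 eV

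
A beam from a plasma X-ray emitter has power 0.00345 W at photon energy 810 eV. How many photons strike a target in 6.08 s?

1.62e14 photons

Total energy: E_total = P·t = 0.00345 × 6.08 = 0.02098 J.
Per-photon energy: E = 1.298e-16 J.
N = E_total / E_photon = 1.62e14.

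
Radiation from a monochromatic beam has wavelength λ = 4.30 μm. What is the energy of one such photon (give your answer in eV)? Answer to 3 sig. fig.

0.288 eV

(h = 6.62607015·10^-34 J·s, c = 2.99792458·10^8 m/s, 1 eV = 1.602176634·10^-19 J.)
Convert to SI: λ = 4.30 μm = 4.30·10^-6 m.
Apply E = hc/λ: E = 4.620·10^-20 J.
Converting to eV: E = 0.2883 eV ≈ 0.288 eV.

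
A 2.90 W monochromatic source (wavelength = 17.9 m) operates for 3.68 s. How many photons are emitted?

Total energy: E_total = P·t = 2.90 × 3.68 = 10.67 J.
Per-photon energy: E = 1.110e-26 J.
N = E_total / E_photon = 9.62e26.

9.62e26 photons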